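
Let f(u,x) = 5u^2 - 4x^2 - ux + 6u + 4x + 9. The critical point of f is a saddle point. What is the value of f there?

∂f/∂u = 10u - x + 6 = 0 and ∂f/∂x = -u - 8x + 4 = 0, so (u, x) = (-44/81, 46/81).
The Hessian has f_{uu} = 10, f_{xx} = -8, f_{ux} = -1, giving D = -81 < 0, so the point is a saddle point.
f(-44/81, 46/81) = 689/81.

689/81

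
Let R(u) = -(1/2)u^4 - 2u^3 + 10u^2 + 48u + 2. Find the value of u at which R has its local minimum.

-2

R'(u) = -2u^3 - 6u^2 + 20u + 48. Setting R'(u) = 0 gives u ∈ {-4, -2, 3}.
R''(u) = -6u^2 - 12u + 20. R''(-4) = -28 < 0 ⇒ local maximum; R''(-2) = 20 > 0 ⇒ local minimum; R''(3) = -70 < 0 ⇒ local maximum.
So the local minimum value is R(-2) = -46.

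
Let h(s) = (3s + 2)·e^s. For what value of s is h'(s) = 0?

By the product rule, h'(s) = (3s + 5)·e^s. Since e^s > 0, the only critical point is s = -5/3.
h''(-5/3) has the same sign as 3 > 0, so this is a local minimum.
h(-5/3) = (-3)·e^(-5/3) ≈ -0.5666.

-5/3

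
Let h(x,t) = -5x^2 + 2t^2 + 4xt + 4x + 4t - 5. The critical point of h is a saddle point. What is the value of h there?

∂h/∂x = -10x + 4t + 4 = 0 and ∂h/∂t = 4x + 4t + 4 = 0, so (x, t) = (0, -1).
The Hessian has h_{xx} = -10, h_{tt} = 4, h_{xt} = 4, giving D = -56 < 0, so the point is a saddle point.
h(0, -1) = -7.

-7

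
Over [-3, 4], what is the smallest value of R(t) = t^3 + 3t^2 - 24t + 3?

R'(t) = 3t^2 + 6t - 24, whose only zero in [-3, 4] is t = 2.
Evaluating at the critical points and endpoints: R(-3) = 75,  R(2) = -25,  R(4) = 19.
So the minimum is R(2) = -25.

-25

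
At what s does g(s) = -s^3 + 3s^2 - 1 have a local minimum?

0

g'(s) = -3s^2 + 6s. Setting g'(s) = 0 gives s ∈ {0, 2}.
Since g''(s) = -6s + 6, we get g''(0) = 6 > 0 ⇒ local minimum; g''(2) = -6 < 0 ⇒ local maximum.
So the local minimum value is g(0) = -1.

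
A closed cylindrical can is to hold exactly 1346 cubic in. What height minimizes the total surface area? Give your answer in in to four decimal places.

11.9670

With radius r and height h, πr²h = 1346 so h = 1346/(πr²), and S(r) = 2πr² + 2πrh = 2πr² + 2·1346/r.
S'(r) = 4πr − 2·1346/r² = 0 ⇒ r³ = 1346/(2π), so r ≈ 5.9835 and h = 2r ≈ 11.9670.
S''(r) = 4π + 4·1346/r³ > 0, so this is the minimum; S ≈ 674.8562.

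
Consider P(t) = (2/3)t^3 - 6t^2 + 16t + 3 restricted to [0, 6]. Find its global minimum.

3

The derivative is 2t^2 - 12t + 16, which vanishes at t = 2 and t = 4.
Compare values at every candidate in [0, 6]: P(0) = 3,  P(2) = 49/3,  P(4) = 41/3,  P(6) = 27.
So the minimum is P(0) = 3.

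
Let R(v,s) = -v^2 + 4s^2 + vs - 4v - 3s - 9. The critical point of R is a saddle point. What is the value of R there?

∂R/∂v = -2v + s - 4 = 0 and ∂R/∂s = v + 8s - 3 = 0, so (v, s) = (-29/17, 10/17).
The Hessian has R_{vv} = -2, R_{ss} = 8, R_{vs} = 1, giving D = -17 < 0, so the point is a saddle point.
R(-29/17, 10/17) = -110/17.

-110/17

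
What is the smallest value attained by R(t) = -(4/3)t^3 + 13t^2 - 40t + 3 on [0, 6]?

Differentiating, R'(t) = -4t^2 + 26t - 40; which vanishes at t = 5/2 and t = 4.
Compare values at every candidate in [0, 6]: R(0) = 3, R(5/2) = -439/12, R(4) = -103/3, R(6) = -57.
So the minimum is R(6) = -57.

-57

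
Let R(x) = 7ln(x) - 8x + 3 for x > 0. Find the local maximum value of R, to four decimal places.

R'(x) = 7/x − 8 = 0 gives x = 7/8.
R''(x) = -7/x², which is negative for x > 0, so this is a local maximum.
R(7/8) = 7·ln(7/8) - 7 + 3 ≈ -4.9347.

-4.9347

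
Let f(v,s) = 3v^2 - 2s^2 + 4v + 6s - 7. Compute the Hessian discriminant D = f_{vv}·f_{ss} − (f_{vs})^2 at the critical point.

∂f/∂v = 6v + 4 = 0 and ∂f/∂s = -4s + 6 = 0, so (v, s) = (-2/3, 3/2).
The Hessian has f_{vv} = 6, f_{ss} = -4, f_{vs} = 0, giving D = -24 < 0, so the point is a saddle point.
D = (6)·(-4) − (0)^2 = -24.

-24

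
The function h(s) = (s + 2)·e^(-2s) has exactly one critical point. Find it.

-3/2

By the product rule, h'(s) = (-2s - 3)·e^(-2s). Since e^(-2s) > 0, the only critical point is s = -3/2.
h''(-3/2) has the same sign as -2 < 0, so this is a local maximum.
h(-3/2) = (1/2)·e^(3) ≈ 10.0428.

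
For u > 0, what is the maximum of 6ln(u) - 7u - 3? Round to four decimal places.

-9.9249

f'(u) = 6/u − 7 = 0 gives u = 6/7.
f''(u) = -6/u², which is negative for u > 0, so this is a local maximum.
f(6/7) = 6·ln(6/7) - 6 - 3 ≈ -9.9249.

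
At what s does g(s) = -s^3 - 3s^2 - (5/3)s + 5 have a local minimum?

-5/3

g'(s) = -3s^2 - 6s - 5/3. Setting g'(s) = 0 gives s ∈ {-5/3, -1/3}.
g''(s) = -6s - 6. g''(-5/3) = 4 > 0 ⇒ local minimum; g''(-1/3) = -4 < 0 ⇒ local maximum.
Thus g has its local minimum at s = -5/3, with value 110/27.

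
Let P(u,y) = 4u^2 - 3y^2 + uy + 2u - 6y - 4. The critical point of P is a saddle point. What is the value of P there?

-52/49

∂P/∂u = 8u + y + 2 = 0 and ∂P/∂y = u - 6y - 6 = 0, so (u, y) = (-6/49, -50/49).
The Hessian has P_{uu} = 8, P_{yy} = -6, P_{uy} = 1, giving D = -49 < 0, so the point is a saddle point.
P(-6/49, -50/49) = -52/49.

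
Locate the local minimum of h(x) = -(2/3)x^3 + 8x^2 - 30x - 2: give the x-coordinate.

3

Critical points: h'(x) = -2x^2 + 16x - 30 vanishes at x = 3, 5.
Since h''(x) = -4x + 16, we get h''(3) = 4 > 0 ⇒ local minimum; h''(5) = -4 < 0 ⇒ local maximum.
Thus h has its local minimum at x = 3, with value -38.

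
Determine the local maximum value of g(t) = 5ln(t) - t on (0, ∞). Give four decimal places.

g'(t) = 5/t − 1 = 0 gives t = 5.
g''(t) = -5/t², which is negative for t > 0, so this is a local maximum.
g(5) = 5·ln(5) - 5 ≈ 3.0472.

3.0472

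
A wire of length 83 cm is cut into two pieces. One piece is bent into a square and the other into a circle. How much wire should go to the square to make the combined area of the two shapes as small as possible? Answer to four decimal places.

Let x be the length used for the square. Square side x/4; circle radius (83−x)/(2π).
A(x) = (x/4)² + π·((83−x)/(2π))² = x²/16 + (83−x)²/(4π) for 0 ≤ x ≤ 83. A'(x) = x/8 − (83−x)/(2π) = 0 gives x = 4·83/(π+4) ≈ 46.4882.
A'' = 1/8 + 1/(2π) > 0, so this gives the minimum combined area; x ≈ 46.4882 cm to the square.

46.4882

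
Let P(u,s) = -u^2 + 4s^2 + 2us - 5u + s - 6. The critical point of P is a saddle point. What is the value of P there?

∂P/∂u = -2u + 2s - 5 = 0 and ∂P/∂s = 2u + 8s + 1 = 0, so (u, s) = (-21/10, 2/5).
The Hessian has P_{uu} = -2, P_{ss} = 8, P_{us} = 2, giving D = -20 < 0, so the point is a saddle point.
P(-21/10, 2/5) = -11/20.

-11/20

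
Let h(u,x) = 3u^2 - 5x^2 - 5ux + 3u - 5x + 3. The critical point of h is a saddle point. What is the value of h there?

42/17

∂h/∂u = 6u - 5x + 3 = 0 and ∂h/∂x = -5u - 10x - 5 = 0, so (u, x) = (-11/17, -3/17).
The Hessian has h_{uu} = 6, h_{xx} = -10, h_{ux} = -5, giving D = -85 < 0, so the point is a saddle point.
h(-11/17, -3/17) = 42/17.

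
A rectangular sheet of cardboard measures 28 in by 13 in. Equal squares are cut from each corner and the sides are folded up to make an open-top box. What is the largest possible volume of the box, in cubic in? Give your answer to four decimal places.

With cut size x, the volume is V(x) = x(28 − 2x)(13 − 2x) for 0 < x < 6.5.
V'(x) = 12x^2 − 164x + 364. Setting V'(x) = 0 gives x ≈ 2.7884 (the root in (0, 6.5)).
V''(x) = 24x − 164 is negative there, so this is the maximum; V ≈ 464.1345.

464.1345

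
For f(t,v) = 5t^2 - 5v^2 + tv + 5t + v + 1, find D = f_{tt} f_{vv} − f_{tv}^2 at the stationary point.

-101

∂f/∂t = 10t + v + 5 = 0 and ∂f/∂v = t - 10v + 1 = 0, so (t, v) = (-51/101, 5/101).
The Hessian has f_{tt} = 10, f_{vv} = -10, f_{tv} = 1, giving D = -101 < 0, so the point is a saddle point.
D = (10)·(-10) − (1)^2 = -101.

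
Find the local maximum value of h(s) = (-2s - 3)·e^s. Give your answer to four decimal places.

Differentiating with the product rule gives h'(s) = (-2s - 5)·e^s. Since e^s > 0, the only critical point is s = -5/2.
h''(-5/2) has the same sign as -2 < 0, so this is a local maximum.
h(-5/2) = (2)·e^(-5/2) ≈ 0.1642.

0.1642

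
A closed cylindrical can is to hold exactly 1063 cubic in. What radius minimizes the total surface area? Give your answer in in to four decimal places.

5.5308

With radius r and height h, πr²h = 1063 so h = 1063/(πr²), and S(r) = 2πr² + 2πrh = 2πr² + 2·1063/r.
S'(r) = 4πr − 2·1063/r² = 0 ⇒ r³ = 1063/(2π), so r ≈ 5.5308 and h = 2r ≈ 11.0615.
S''(r) = 4π + 4·1063/r³ > 0, so this is the minimum; S ≈ 576.5939.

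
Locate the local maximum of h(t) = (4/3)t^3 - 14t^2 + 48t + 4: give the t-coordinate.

3

Critical points: h'(t) = 4t^2 - 28t + 48 vanishes at t = 3, 4.
Second-derivative test with h''(t) = 8t - 28: h''(3) = -4 < 0 ⇒ local maximum; h''(4) = 4 > 0 ⇒ local minimum.
Thus h has its local maximum at t = 3, with value 58.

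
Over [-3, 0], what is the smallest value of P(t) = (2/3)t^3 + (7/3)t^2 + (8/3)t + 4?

The derivative is 2t^2 + (14/3)t + 8/3, which vanishes at t = -4/3 and t = -1.
Evaluating at the critical points and endpoints: P(-3) = -1; P(-4/3) = 244/81; P(-1) = 3; P(0) = 4.
The minimum over the interval is -1, attained at t = -3.

-1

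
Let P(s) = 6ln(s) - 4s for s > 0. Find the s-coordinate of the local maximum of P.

3/2

P'(s) = 6/s − 4 = 0 gives s = 3/2.
P''(s) = -6/s², which is negative for s > 0, so this is a local maximum.
P(3/2) = 6·ln(3/2) - 6 ≈ -3.5672.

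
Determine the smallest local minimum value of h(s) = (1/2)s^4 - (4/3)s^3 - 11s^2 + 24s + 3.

-183/2

Critical points: h'(s) = 2s^3 - 4s^2 - 22s + 24 vanishes at s = -3, 1, 4.
h''(s) = 6s^2 - 8s - 22. h''(-3) = 56 > 0 ⇒ local minimum; h''(1) = -24 < 0 ⇒ local maximum; h''(4) = 42 > 0 ⇒ local minimum.
So the smallest local minimum value is h(-3) = -183/2.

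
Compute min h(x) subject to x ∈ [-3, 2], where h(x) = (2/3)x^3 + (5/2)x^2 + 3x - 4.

Differentiating, h'(x) = 2x^2 + 5x + 3; which vanishes at x = -3/2 and x = -1.
Evaluating at the critical points and endpoints: h(-3) = -17/2,  h(-3/2) = -41/8,  h(-1) = -31/6,  h(2) = 52/3.
Hence the absolute minimum is -17/2 at x = -3.

-17/2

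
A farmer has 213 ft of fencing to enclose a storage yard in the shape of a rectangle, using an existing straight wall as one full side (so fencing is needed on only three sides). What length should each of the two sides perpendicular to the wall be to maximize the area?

Let the sides perpendicular to the wall have length x and the parallel side y, so 2x + y = 213 and the area is A = xy = x(213 − 2x).
A'(x) = 213 − 4x = 0 gives x = 213/4, and A''(x) = −4 < 0 confirms a maximum.
Then y = 213 − 2·213/4 = 213/2 and A = 45369/8.

213/4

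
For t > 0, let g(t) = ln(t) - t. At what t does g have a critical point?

g'(t) = 1/t − 1 = 0 gives t = 1.
g''(t) = -1/t², which is negative for t > 0, so this is a local maximum.
g(1) = 1·ln(1) - 1 ≈ -1.0000.

1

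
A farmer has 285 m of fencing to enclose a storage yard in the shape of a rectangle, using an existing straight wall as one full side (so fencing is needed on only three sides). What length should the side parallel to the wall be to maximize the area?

Let the sides perpendicular to the wall have length x and the parallel side y, so 2x + y = 285 and the area is A = xy = x(285 − 2x).
A'(x) = 285 − 4x = 0 gives x = 285/4, and A''(x) = −4 < 0 confirms a maximum.
Then y = 285 − 2·285/4 = 285/2 and A = 81225/8.

285/2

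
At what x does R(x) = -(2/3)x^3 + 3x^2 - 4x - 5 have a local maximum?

R'(x) = -2x^2 + 6x - 4. Setting R'(x) = 0 gives x ∈ {1, 2}.
Since R''(x) = -4x + 6, we get R''(1) = 2 > 0 ⇒ local minimum; R''(2) = -2 < 0 ⇒ local maximum.
So the local maximum value is R(2) = -19/3.

2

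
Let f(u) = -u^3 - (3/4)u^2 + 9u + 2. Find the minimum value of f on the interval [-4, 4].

-38

Differentiating, f'(u) = -3u^2 - (3/2)u + 9; which vanishes at u = -2 and u = 3/2.
Candidates: f(-4) = 18, f(-2) = -11, f(3/2) = 167/16, f(4) = -38.
Hence the absolute minimum is -38 at u = 4.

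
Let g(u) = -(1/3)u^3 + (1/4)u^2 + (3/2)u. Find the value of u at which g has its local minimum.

Critical points: g'(u) = -u^2 + (1/2)u + 3/2 vanishes at u = -1, 3/2.
g''(u) = -2u + 1/2. g''(-1) = 5/2 > 0 ⇒ local minimum; g''(3/2) = -5/2 < 0 ⇒ local maximum.
So the local minimum value is g(-1) = -11/12.

-1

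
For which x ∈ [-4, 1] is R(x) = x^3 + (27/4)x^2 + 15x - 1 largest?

The derivative is 3x^2 + (27/2)x + 15, which vanishes at x = -5/2 and x = -2.
Evaluating at the critical points and endpoints: R(-4) = -17,  R(-5/2) = -191/16,  R(-2) = -12,  R(1) = 87/4.
Hence the absolute maximum is 87/4 at x = 1.

1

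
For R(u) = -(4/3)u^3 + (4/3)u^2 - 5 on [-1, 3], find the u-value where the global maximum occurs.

The derivative is -4u^2 + (8/3)u, which vanishes at u = 0 and u = 2/3.
Candidates: R(-1) = -7/3, R(0) = -5, R(2/3) = -389/81, R(3) = -29.
Hence the absolute maximum is -7/3 at u = -1.

-1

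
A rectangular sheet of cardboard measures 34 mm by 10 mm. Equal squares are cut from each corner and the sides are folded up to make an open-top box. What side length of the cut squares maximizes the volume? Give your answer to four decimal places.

With cut size x, the volume is V(x) = x(34 − 2x)(10 − 2x) for 0 < x < 5.
V'(x) = 12x^2 − 176x + 340. Setting V'(x) = 0 gives x ≈ 2.2891 (the root in (0, 5)).
V''(x) = 24x − 176 is negative there, so this is the maximum; V ≈ 365.1552.

2.2891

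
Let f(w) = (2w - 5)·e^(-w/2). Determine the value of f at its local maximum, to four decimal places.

f'(w) = 2·e^(-w/2) + (2w - 5)·(-1/2)·e^(-w/2) = (-w + 9/2)·e^(-w/2). Since e^(-w/2) > 0, the only critical point is w = 9/2.
f''(9/2) has the same sign as -1 < 0, so this is a local maximum.
f(9/2) = (4)·e^(-9/4) ≈ 0.4216.

0.4216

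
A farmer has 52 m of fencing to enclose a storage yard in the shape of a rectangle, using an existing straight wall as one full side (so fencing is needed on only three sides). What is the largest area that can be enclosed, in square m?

338

Let the sides perpendicular to the wall have length x and the parallel side y, so 2x + y = 52 and the area is A = xy = x(52 − 2x).
A'(x) = 52 − 4x = 0 gives x = 13, and A''(x) = −4 < 0 confirms a maximum.
Then y = 52 − 2·13 = 26 and A = 338.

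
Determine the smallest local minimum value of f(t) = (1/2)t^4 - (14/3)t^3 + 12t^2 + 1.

1

f'(t) = 2t^3 - 14t^2 + 24t = 0 at t = 0, 3, 4.
f''(t) = 6t^2 - 28t + 24. f''(0) = 24 > 0 ⇒ local minimum; f''(3) = -6 < 0 ⇒ local maximum; f''(4) = 8 > 0 ⇒ local minimum.
The smallest local minimum is f(0) = 1.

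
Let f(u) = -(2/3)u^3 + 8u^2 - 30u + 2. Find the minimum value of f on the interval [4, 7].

The derivative is -2u^2 + 16u - 30, whose only zero in [4, 7] is u = 5.
Evaluating at the critical points and endpoints: f(4) = -98/3,  f(5) = -94/3,  f(7) = -134/3.
The minimum over the interval is -134/3, attained at u = 7.

-134/3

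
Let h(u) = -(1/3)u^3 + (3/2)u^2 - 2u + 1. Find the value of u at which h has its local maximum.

2

Critical points: h'(u) = -u^2 + 3u - 2 vanishes at u = 1, 2.
Since h''(u) = -2u + 3, we get h''(1) = 1 > 0 ⇒ local minimum; h''(2) = -1 < 0 ⇒ local maximum.
Thus h has its local maximum at u = 2, with value 1/3.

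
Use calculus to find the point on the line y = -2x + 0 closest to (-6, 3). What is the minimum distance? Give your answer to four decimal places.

4.0249

Minimize D(x)^2 = (x + 6)^2 + (-2x - 3)^2.
d/dx[D^2] = 2(x + 6) + 2·(-2)·(-2x - 3) = 0 ⇒ x = -12/5.
Then y = 24/5 and the distance is √(81/5) ≈ 4.0249.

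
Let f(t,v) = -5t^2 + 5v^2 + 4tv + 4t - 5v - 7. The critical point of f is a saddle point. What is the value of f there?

-777/116

∂f/∂t = -10t + 4v + 4 = 0 and ∂f/∂v = 4t + 10v - 5 = 0, so (t, v) = (15/29, 17/58).
The Hessian has f_{tt} = -10, f_{vv} = 10, f_{tv} = 4, giving D = -116 < 0, so the point is a saddle point.
f(15/29, 17/58) = -777/116.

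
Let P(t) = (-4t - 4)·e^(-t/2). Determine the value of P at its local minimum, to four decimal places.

P'(t) = (-4)·e^(-t/2) + (-4t - 4)·(-1/2)·e^(-t/2) = (2t - 2)·e^(-t/2). Since e^(-t/2) > 0, the only critical point is t = 1.
P''(1) has the same sign as 2 > 0, so this is a local minimum.
P(1) = (-8)·e^(-1/2) ≈ -4.8522.

-4.8522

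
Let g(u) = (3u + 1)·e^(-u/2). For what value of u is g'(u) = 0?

5/3

Differentiating with the product rule gives g'(u) = (-(3/2)u + 5/2)·e^(-u/2). Since e^(-u/2) > 0, the only critical point is u = 5/3.
g''(5/3) has the same sign as -3/2 < 0, so this is a local maximum.
g(5/3) = (6)·e^(-5/6) ≈ 2.6076.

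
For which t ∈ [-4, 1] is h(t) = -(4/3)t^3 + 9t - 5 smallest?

-3/2

The derivative is -4t^2 + 9, whose only zero in [-4, 1] is t = -3/2.
Evaluating at the critical points and endpoints: h(-4) = 133/3, h(-3/2) = -14, h(1) = 8/3.
So the minimum is h(-3/2) = -14.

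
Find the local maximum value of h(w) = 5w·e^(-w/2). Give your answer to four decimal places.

3.6788

By the product rule, h'(w) = (-(5/2)w + 5)·e^(-w/2). Since e^(-w/2) > 0, the only critical point is w = 2.
h''(2) has the same sign as -5/2 < 0, so this is a local maximum.
h(2) = (10)·e^(-1) ≈ 3.6788.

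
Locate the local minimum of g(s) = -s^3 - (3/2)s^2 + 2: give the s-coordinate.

g'(s) = -3s^2 - 3s. Setting g'(s) = 0 gives s ∈ {-1, 0}.
Second-derivative test with g''(s) = -6s - 3: g''(-1) = 3 > 0 ⇒ local minimum; g''(0) = -3 < 0 ⇒ local maximum.
So the local minimum value is g(-1) = 3/2.

-1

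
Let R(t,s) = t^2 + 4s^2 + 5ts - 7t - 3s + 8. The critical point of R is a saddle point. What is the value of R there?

172/9

∂R/∂t = 2t + 5s - 7 = 0 and ∂R/∂s = 5t + 8s - 3 = 0, so (t, s) = (-41/9, 29/9).
The Hessian has R_{tt} = 2, R_{ss} = 8, R_{ts} = 5, giving D = -9 < 0, so the point is a saddle point.
R(-41/9, 29/9) = 172/9.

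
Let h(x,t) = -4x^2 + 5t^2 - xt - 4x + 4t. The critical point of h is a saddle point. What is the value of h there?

∂h/∂x = -8x - t - 4 = 0 and ∂h/∂t = -x + 10t + 4 = 0, so (x, t) = (-4/9, -4/9).
The Hessian has h_{xx} = -8, h_{tt} = 10, h_{xt} = -1, giving D = -81 < 0, so the point is a saddle point.
h(-4/9, -4/9) = 0.

0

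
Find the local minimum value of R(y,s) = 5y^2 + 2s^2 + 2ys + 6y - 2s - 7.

-92/9

∂R/∂y = 10y + 2s + 6 = 0 and ∂R/∂s = 2y + 4s - 2 = 0, so (y, s) = (-7/9, 8/9).
The Hessian has R_{yy} = 10, R_{ss} = 4, R_{ys} = 2, giving D = 36 > 0 with R_{yy} > 0, so the point is a local minimum.
R(-7/9, 8/9) = -92/9.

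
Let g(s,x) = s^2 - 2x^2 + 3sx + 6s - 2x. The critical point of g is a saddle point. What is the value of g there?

∂g/∂s = 2s + 3x + 6 = 0 and ∂g/∂x = 3s - 4x - 2 = 0, so (s, x) = (-18/17, -22/17).
The Hessian has g_{ss} = 2, g_{xx} = -4, g_{sx} = 3, giving D = -17 < 0, so the point is a saddle point.
g(-18/17, -22/17) = -32/17.

-32/17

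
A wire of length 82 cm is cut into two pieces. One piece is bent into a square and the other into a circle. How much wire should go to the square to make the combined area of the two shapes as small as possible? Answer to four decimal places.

45.9281

Let x be the length used for the square. Square side x/4; circle radius (82−x)/(2π).
A(x) = (x/4)² + π·((82−x)/(2π))² = x²/16 + (82−x)²/(4π) for 0 ≤ x ≤ 82. A'(x) = x/8 − (82−x)/(2π) = 0 gives x = 4·82/(π+4) ≈ 45.9281.
A'' = 1/8 + 1/(2π) > 0, so this gives the minimum combined area; x ≈ 45.9281 cm to the square.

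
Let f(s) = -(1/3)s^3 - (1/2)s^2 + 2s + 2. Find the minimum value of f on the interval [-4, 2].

-4/3

The derivative is -s^2 - s + 2, which vanishes at s = -2 and s = 1.
Evaluating at the critical points and endpoints: f(-4) = 22/3,  f(-2) = -4/3,  f(1) = 19/6,  f(2) = 4/3.
The minimum over the interval is -4/3, attained at s = -2.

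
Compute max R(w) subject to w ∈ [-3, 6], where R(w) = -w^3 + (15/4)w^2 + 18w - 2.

66

The derivative is -3w^2 + (15/2)w + 18, which vanishes at w = -3/2 and w = 4.
Candidates: R(-3) = 19/4, R(-3/2) = -275/16, R(4) = 66, R(6) = 25.
The maximum over the interval is 66, attained at w = 4.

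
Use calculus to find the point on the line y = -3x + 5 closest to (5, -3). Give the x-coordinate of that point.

Minimize D(x)^2 = (x - 5)^2 + (-3x + 8)^2.
d/dx[D^2] = 2(x - 5) + 2·(-3)·(-3x + 8) = 0 ⇒ x = 29/10.
Then y = -37/10 and the distance is √(49/10) ≈ 2.2136.

29/10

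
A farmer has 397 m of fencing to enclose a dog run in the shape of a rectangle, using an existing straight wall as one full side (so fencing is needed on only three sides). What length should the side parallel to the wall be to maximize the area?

397/2

Let the sides perpendicular to the wall have length x and the parallel side y, so 2x + y = 397 and the area is A = xy = x(397 − 2x).
A'(x) = 397 − 4x = 0 gives x = 397/4, and A''(x) = −4 < 0 confirms a maximum.
Then y = 397 − 2·397/4 = 397/2 and A = 157609/8.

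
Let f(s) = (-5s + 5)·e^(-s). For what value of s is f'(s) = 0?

2

By the product rule, f'(s) = (5s - 10)·e^(-s). Since e^(-s) > 0, the only critical point is s = 2.
f''(2) has the same sign as 5 > 0, so this is a local minimum.
f(2) = (-5)·e^(-2) ≈ -0.6767.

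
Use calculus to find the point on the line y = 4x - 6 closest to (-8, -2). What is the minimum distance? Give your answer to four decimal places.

Minimize D(x)^2 = (x + 8)^2 + (4x - 4)^2.
d/dx[D^2] = 2(x + 8) + 2·4·(4x - 4) = 0 ⇒ x = 8/17.
Then y = -70/17 and the distance is √(1296/17) ≈ 8.7313.

8.7313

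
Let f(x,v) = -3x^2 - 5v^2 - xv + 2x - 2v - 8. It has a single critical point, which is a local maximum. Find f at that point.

∂f/∂x = -6x - v + 2 = 0 and ∂f/∂v = -x - 10v - 2 = 0, so (x, v) = (22/59, -14/59).
The Hessian has f_{xx} = -6, f_{vv} = -10, f_{xv} = -1, giving D = 59 > 0 with f_{xx} < 0, so the point is a local maximum.
f(22/59, -14/59) = -436/59.

-436/59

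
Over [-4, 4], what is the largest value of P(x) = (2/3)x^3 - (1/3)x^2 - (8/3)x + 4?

P'(x) = 2x^2 - (2/3)x - 8/3, which vanishes at x = -1 and x = 4/3.
Candidates: P(-4) = -100/3, P(-1) = 17/3, P(4/3) = 116/81, P(4) = 92/3.
Hence the absolute maximum is 92/3 at x = 4.

92/3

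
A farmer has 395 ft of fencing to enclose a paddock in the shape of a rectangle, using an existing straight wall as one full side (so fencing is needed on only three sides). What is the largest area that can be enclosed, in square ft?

Let the sides perpendicular to the wall have length x and the parallel side y, so 2x + y = 395 and the area is A = xy = x(395 − 2x).
A'(x) = 395 − 4x = 0 gives x = 395/4, and A''(x) = −4 < 0 confirms a maximum.
Then y = 395 − 2·395/4 = 395/2 and A = 156025/8.

156025/8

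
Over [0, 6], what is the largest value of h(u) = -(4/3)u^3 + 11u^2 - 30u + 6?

6

h'(u) = -4u^2 + 22u - 30, which vanishes at u = 5/2 and u = 3.
Candidates: h(0) = 6, h(5/2) = -253/12, h(3) = -21, h(6) = -66.
The maximum over the interval is 6, attained at u = 0.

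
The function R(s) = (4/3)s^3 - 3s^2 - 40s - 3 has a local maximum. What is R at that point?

689/12

R'(s) = 4s^2 - 6s - 40 = 0 at s = -5/2, 4.
Since R''(s) = 8s - 6, we get R''(-5/2) = -26 < 0 ⇒ local maximum; R''(4) = 26 > 0 ⇒ local minimum.
Thus R has its local maximum at s = -5/2, with value 689/12.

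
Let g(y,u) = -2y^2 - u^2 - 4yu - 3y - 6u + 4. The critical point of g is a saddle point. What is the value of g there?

∂g/∂y = -4y - 4u - 3 = 0 and ∂g/∂u = -4y - 2u - 6 = 0, so (y, u) = (-9/4, 3/2).
The Hessian has g_{yy} = -4, g_{uu} = -2, g_{yu} = -4, giving D = -8 < 0, so the point is a saddle point.
g(-9/4, 3/2) = 23/8.

23/8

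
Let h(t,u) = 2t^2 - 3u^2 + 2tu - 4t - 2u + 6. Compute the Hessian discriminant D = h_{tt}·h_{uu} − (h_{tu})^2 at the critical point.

-28

∂h/∂t = 4t + 2u - 4 = 0 and ∂h/∂u = 2t - 6u - 2 = 0, so (t, u) = (1, 0).
The Hessian has h_{tt} = 4, h_{uu} = -6, h_{tu} = 2, giving D = -28 < 0, so the point is a saddle point.
D = (4)·(-6) − (2)^2 = -28.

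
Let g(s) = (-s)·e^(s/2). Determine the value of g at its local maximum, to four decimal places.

0.7358

g'(s) = (-1)·e^(s/2) + (-s)·(1/2)·e^(s/2) = (-(1/2)s - 1)·e^(s/2). Since e^(s/2) > 0, the only critical point is s = -2.
g''(-2) has the same sign as -1/2 < 0, so this is a local maximum.
g(-2) = (2)·e^(-1) ≈ 0.7358.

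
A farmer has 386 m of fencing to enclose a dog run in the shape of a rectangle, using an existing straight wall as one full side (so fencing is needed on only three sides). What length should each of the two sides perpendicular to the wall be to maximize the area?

193/2

Let the sides perpendicular to the wall have length x and the parallel side y, so 2x + y = 386 and the area is A = xy = x(386 − 2x).
A'(x) = 386 − 4x = 0 gives x = 193/2, and A''(x) = −4 < 0 confirms a maximum.
Then y = 386 − 2·193/2 = 193 and A = 37249/2.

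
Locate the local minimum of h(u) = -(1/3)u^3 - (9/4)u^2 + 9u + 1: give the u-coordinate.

h'(u) = -u^2 - (9/2)u + 9 = 0 at u = -6, 3/2.
h''(u) = -2u - 9/2. h''(-6) = 15/2 > 0 ⇒ local minimum; h''(3/2) = -15/2 < 0 ⇒ local maximum.
The local minimum is h(-6) = -62.

-6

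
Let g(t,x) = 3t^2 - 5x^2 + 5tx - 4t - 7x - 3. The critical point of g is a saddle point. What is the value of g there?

-328/85

∂g/∂t = 6t + 5x - 4 = 0 and ∂g/∂x = 5t - 10x - 7 = 0, so (t, x) = (15/17, -22/85).
The Hessian has g_{tt} = 6, g_{xx} = -10, g_{tx} = 5, giving D = -85 < 0, so the point is a saddle point.
g(15/17, -22/85) = -328/85.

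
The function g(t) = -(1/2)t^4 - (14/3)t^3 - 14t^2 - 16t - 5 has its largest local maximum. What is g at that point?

Critical points: g'(t) = -2t^3 - 14t^2 - 28t - 16 vanishes at t = -4, -2, -1.
g''(t) = -6t^2 - 28t - 28. g''(-4) = -12 < 0 ⇒ local maximum; g''(-2) = 4 > 0 ⇒ local minimum; g''(-1) = -6 < 0 ⇒ local maximum.
Thus g has its largest local maximum at t = -4, with value 17/3.

17/3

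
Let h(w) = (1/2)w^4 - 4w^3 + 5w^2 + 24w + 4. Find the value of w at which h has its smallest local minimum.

h'(w) = 2w^3 - 12w^2 + 10w + 24. Setting h'(w) = 0 gives w ∈ {-1, 3, 4}.
Since h''(w) = 6w^2 - 24w + 10, we get h''(-1) = 40 > 0 ⇒ local minimum; h''(3) = -8 < 0 ⇒ local maximum; h''(4) = 10 > 0 ⇒ local minimum.
Thus h has its smallest local minimum at w = -1, with value -21/2.

-1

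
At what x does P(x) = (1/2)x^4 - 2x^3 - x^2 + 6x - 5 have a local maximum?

1

P'(x) = 2x^3 - 6x^2 - 2x + 6 = 0 at x = -1, 1, 3.
Second-derivative test with P''(x) = 6x^2 - 12x - 2: P''(-1) = 16 > 0 ⇒ local minimum; P''(1) = -8 < 0 ⇒ local maximum; P''(3) = 16 > 0 ⇒ local minimum.
Thus P has its local maximum at x = 1, with value -3/2.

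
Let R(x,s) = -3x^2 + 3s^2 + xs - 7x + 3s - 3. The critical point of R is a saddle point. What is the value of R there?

∂R/∂x = -6x + s - 7 = 0 and ∂R/∂s = x + 6s + 3 = 0, so (x, s) = (-45/37, -11/37).
The Hessian has R_{xx} = -6, R_{ss} = 6, R_{xs} = 1, giving D = -37 < 0, so the point is a saddle point.
R(-45/37, -11/37) = 30/37.

30/37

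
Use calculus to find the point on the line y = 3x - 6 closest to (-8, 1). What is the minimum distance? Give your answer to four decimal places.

Minimize D(x)^2 = (x + 8)^2 + (3x - 7)^2.
d/dx[D^2] = 2(x + 8) + 2·3·(3x - 7) = 0 ⇒ x = 13/10.
Then y = -21/10 and the distance is √(961/10) ≈ 9.8031.

9.8031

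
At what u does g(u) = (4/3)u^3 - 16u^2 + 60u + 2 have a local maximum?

3

g'(u) = 4u^2 - 32u + 60. Setting g'(u) = 0 gives u ∈ {3, 5}.
g''(u) = 8u - 32. g''(3) = -8 < 0 ⇒ local maximum; g''(5) = 8 > 0 ⇒ local minimum.
The local maximum is g(3) = 74.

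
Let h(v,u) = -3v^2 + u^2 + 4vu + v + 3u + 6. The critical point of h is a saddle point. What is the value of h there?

65/14

∂h/∂v = -6v + 4u + 1 = 0 and ∂h/∂u = 4v + 2u + 3 = 0, so (v, u) = (-5/14, -11/14).
The Hessian has h_{vv} = -6, h_{uu} = 2, h_{vu} = 4, giving D = -28 < 0, so the point is a saddle point.
h(-5/14, -11/14) = 65/14.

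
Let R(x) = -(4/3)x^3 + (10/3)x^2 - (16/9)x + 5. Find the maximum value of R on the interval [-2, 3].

The derivative is -4x^2 + (20/3)x - 16/9, which vanishes at x = 1/3 and x = 4/3.
Compare values at every candidate in [-2, 3]: R(-2) = 293/9,  R(1/3) = 383/81,  R(4/3) = 437/81,  R(3) = -19/3.
Hence the absolute maximum is 293/9 at x = -2.

293/9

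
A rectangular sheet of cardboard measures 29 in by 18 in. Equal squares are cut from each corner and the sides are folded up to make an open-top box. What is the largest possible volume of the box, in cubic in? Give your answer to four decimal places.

With cut size x, the volume is V(x) = x(29 − 2x)(18 − 2x) for 0 < x < 9.
V'(x) = 12x^2 − 188x + 522. Setting V'(x) = 0 gives x ≈ 3.6071 (the root in (0, 9)).
V''(x) = 24x − 188 is negative there, so this is the maximum; V ≈ 847.5866.

847.5866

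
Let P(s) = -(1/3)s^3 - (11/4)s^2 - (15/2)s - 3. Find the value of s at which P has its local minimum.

Critical points: P'(s) = -s^2 - (11/2)s - 15/2 vanishes at s = -3, -5/2.
Second-derivative test with P''(s) = -2s - 11/2: P''(-3) = 1/2 > 0 ⇒ local minimum; P''(-5/2) = -1/2 < 0 ⇒ local maximum.
The local minimum is P(-3) = 15/4.

-3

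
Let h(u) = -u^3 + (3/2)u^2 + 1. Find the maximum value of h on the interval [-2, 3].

15

h'(u) = -3u^2 + 3u, which vanishes at u = 0 and u = 1.
Candidates: h(-2) = 15, h(0) = 1, h(1) = 3/2, h(3) = -25/2.
The maximum over the interval is 15, attained at u = -2.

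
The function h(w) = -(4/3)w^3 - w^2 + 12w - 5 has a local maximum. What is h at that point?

25/4

h'(w) = -4w^2 - 2w + 12. Setting h'(w) = 0 gives w ∈ {-2, 3/2}.
Second-derivative test with h''(w) = -8w - 2: h''(-2) = 14 > 0 ⇒ local minimum; h''(3/2) = -14 < 0 ⇒ local maximum.
The local maximum is h(3/2) = 25/4.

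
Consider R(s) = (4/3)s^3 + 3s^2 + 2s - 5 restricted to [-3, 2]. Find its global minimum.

-20

R'(s) = 4s^2 + 6s + 2, which vanishes at s = -1 and s = -1/2.
Candidates: R(-3) = -20, R(-1) = -16/3, R(-1/2) = -65/12, R(2) = 65/3.
Hence the absolute minimum is -20 at s = -3.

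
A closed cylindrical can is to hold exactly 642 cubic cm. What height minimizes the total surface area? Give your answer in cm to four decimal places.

9.3501

With radius r and height h, πr²h = 642 so h = 642/(πr²), and S(r) = 2πr² + 2πrh = 2πr² + 2·642/r.
S'(r) = 4πr − 2·642/r² = 0 ⇒ r³ = 642/(2π), so r ≈ 4.6750 and h = 2r ≈ 9.3501.
S''(r) = 4π + 4·642/r³ > 0, so this is the minimum; S ≈ 411.9753.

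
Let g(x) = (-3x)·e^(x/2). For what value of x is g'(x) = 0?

g'(x) = (-3)·e^(x/2) + (-3x)·(1/2)·e^(x/2) = (-(3/2)x - 3)·e^(x/2). Since e^(x/2) > 0, the only critical point is x = -2.
g''(-2) has the same sign as -3/2 < 0, so this is a local maximum.
g(-2) = (6)·e^(-1) ≈ 2.2073.

-2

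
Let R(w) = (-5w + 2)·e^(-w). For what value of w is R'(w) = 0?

Differentiating with the product rule gives R'(w) = (5w - 7)·e^(-w). Since e^(-w) > 0, the only critical point is w = 7/5.
R''(7/5) has the same sign as 5 > 0, so this is a local minimum.
R(7/5) = (-5)·e^(-7/5) ≈ -1.2330.

7/5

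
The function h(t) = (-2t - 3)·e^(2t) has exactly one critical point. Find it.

h'(t) = (-2)·e^(2t) + (-2t - 3)·2·e^(2t) = (-4t - 8)·e^(2t). Since e^(2t) > 0, the only critical point is t = -2.
h''(-2) has the same sign as -4 < 0, so this is a local maximum.
h(-2) = (1)·e^(-4) ≈ 0.0183.

-2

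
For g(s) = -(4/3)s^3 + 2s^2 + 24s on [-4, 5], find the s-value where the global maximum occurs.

3

The derivative is -4s^2 + 4s + 24, which vanishes at s = -2 and s = 3.
Evaluating at the critical points and endpoints: g(-4) = 64/3,  g(-2) = -88/3,  g(3) = 54,  g(5) = 10/3.
Hence the absolute maximum is 54 at s = 3.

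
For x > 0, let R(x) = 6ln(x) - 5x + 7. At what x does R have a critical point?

R'(x) = 6/x − 5 = 0 gives x = 6/5.
R''(x) = -6/x², which is negative for x > 0, so this is a local maximum.
R(6/5) = 6·ln(6/5) - 6 + 7 ≈ 2.0939.

6/5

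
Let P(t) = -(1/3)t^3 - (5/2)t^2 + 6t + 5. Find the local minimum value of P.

-49

Critical points: P'(t) = -t^2 - 5t + 6 vanishes at t = -6, 1.
P''(t) = -2t - 5. P''(-6) = 7 > 0 ⇒ local minimum; P''(1) = -7 < 0 ⇒ local maximum.
So the local minimum value is P(-6) = -49.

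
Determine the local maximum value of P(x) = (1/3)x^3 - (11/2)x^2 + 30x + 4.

349/6

Critical points: P'(x) = x^2 - 11x + 30 vanishes at x = 5, 6.
P''(x) = 2x - 11. P''(5) = -1 < 0 ⇒ local maximum; P''(6) = 1 > 0 ⇒ local minimum.
So the local maximum value is P(5) = 349/6.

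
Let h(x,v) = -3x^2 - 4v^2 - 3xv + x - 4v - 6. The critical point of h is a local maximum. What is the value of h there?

-170/39

∂h/∂x = -6x - 3v + 1 = 0 and ∂h/∂v = -3x - 8v - 4 = 0, so (x, v) = (20/39, -9/13).
The Hessian has h_{xx} = -6, h_{vv} = -8, h_{xv} = -3, giving D = 39 > 0 with h_{xx} < 0, so the point is a local maximum.
h(20/39, -9/13) = -170/39.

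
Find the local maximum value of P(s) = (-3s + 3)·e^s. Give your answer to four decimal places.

3.0000

Differentiating with the product rule gives P'(s) = (-3s)·e^s. Since e^s > 0, the only critical point is s = 0.
P''(0) has the same sign as -3 < 0, so this is a local maximum.
P(0) = (3)·e^(0) ≈ 3.0000.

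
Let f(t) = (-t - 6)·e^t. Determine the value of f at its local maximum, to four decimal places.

f'(t) = (-1)·e^t + (-t - 6)·1·e^t = (-t - 7)·e^t. Since e^t > 0, the only critical point is t = -7.
f''(-7) has the same sign as -1 < 0, so this is a local maximum.
f(-7) = (1)·e^(-7) ≈ 0.0009.

0.0009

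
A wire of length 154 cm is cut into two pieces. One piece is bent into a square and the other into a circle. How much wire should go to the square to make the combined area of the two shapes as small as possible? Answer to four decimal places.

86.2553

Let x be the length used for the square. Square side x/4; circle radius (154−x)/(2π).
A(x) = (x/4)² + π·((154−x)/(2π))² = x²/16 + (154−x)²/(4π) for 0 ≤ x ≤ 154. A'(x) = x/8 − (154−x)/(2π) = 0 gives x = 4·154/(π+4) ≈ 86.2553.
A'' = 1/8 + 1/(2π) > 0, so this gives the minimum combined area; x ≈ 86.2553 cm to the square.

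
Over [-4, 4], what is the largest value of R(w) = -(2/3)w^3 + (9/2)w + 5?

89/3

R'(w) = -2w^2 + 9/2, which vanishes at w = -3/2 and w = 3/2.
Compare values at every candidate in [-4, 4]: R(-4) = 89/3; R(-3/2) = 1/2; R(3/2) = 19/2; R(4) = -59/3.
So the maximum is R(-4) = 89/3.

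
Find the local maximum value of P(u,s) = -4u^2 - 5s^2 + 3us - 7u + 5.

600/71

∂P/∂u = -8u + 3s - 7 = 0 and ∂P/∂s = 3u - 10s = 0, so (u, s) = (-70/71, -21/71).
The Hessian has P_{uu} = -8, P_{ss} = -10, P_{us} = 3, giving D = 71 > 0 with P_{uu} < 0, so the point is a local maximum.
P(-70/71, -21/71) = 600/71.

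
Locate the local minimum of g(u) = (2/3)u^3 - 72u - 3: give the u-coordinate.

g'(u) = 2u^2 - 72. Setting g'(u) = 0 gives u ∈ {-6, 6}.
Since g''(u) = 4u, we get g''(-6) = -24 < 0 ⇒ local maximum; g''(6) = 24 > 0 ⇒ local minimum.
So the local minimum value is g(6) = -291.

6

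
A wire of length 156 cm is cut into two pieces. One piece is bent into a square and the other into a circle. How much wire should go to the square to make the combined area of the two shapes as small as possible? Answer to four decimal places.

87.3755

Let x be the length used for the square. Square side x/4; circle radius (156−x)/(2π).
A(x) = (x/4)² + π·((156−x)/(2π))² = x²/16 + (156−x)²/(4π) for 0 ≤ x ≤ 156. A'(x) = x/8 − (156−x)/(2π) = 0 gives x = 4·156/(π+4) ≈ 87.3755.
A'' = 1/8 + 1/(2π) > 0, so this gives the minimum combined area; x ≈ 87.3755 cm to the square.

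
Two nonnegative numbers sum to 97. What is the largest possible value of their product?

With x + y = 97, the product is P(x) = x(97 − x).
P'(x) = 97 − 2x = 0 gives x = 97/2; P'' = −2 < 0, so this is the maximum.
P = 97/2·97/2 = 9409/4.

9409/4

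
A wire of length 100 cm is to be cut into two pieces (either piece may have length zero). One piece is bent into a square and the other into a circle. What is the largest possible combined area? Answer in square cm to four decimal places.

795.7747

Let x be the length used for the square. Square side x/4; circle radius (100−x)/(2π).
A(x) = (x/4)² + π·((100−x)/(2π))² = x²/16 + (100−x)²/(4π) for 0 ≤ x ≤ 100. A'(x) = x/8 − (100−x)/(2π) = 0 gives x = 4·100/(π+4) ≈ 56.0099.
A'' > 0, so the interior critical point is a minimum; the maximum is at an endpoint. A(0) = 795.7747 and A(100) = 625.0000, so the largest area is 795.7747.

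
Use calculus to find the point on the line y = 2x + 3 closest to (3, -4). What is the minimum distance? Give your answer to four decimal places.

Minimize D(x)^2 = (x - 3)^2 + (2x + 7)^2.
d/dx[D^2] = 2(x - 3) + 2·2·(2x + 7) = 0 ⇒ x = -11/5.
Then y = -7/5 and the distance is √(169/5) ≈ 5.8138.

5.8138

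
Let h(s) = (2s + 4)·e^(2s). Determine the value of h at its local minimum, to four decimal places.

-0.0067

Differentiating with the product rule gives h'(s) = (4s + 10)·e^(2s). Since e^(2s) > 0, the only critical point is s = -5/2.
h''(-5/2) has the same sign as 4 > 0, so this is a local minimum.
h(-5/2) = (-1)·e^(-5) ≈ -0.0067.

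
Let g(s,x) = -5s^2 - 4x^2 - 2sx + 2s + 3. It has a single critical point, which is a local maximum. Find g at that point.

61/19

∂g/∂s = -10s - 2x + 2 = 0 and ∂g/∂x = -2s - 8x = 0, so (s, x) = (4/19, -1/19).
The Hessian has g_{ss} = -10, g_{xx} = -8, g_{sx} = -2, giving D = 76 > 0 with g_{ss} < 0, so the point is a local maximum.
g(4/19, -1/19) = 61/19.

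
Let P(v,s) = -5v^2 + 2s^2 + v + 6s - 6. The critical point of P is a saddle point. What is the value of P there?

∂P/∂v = -10v + 1 = 0 and ∂P/∂s = 4s + 6 = 0, so (v, s) = (1/10, -3/2).
The Hessian has P_{vv} = -10, P_{ss} = 4, P_{vs} = 0, giving D = -40 < 0, so the point is a saddle point.
P(1/10, -3/2) = -209/20.

-209/20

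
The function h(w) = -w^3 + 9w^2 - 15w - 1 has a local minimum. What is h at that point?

-8

h'(w) = -3w^2 + 18w - 15 = 0 at w = 1, 5.
Since h''(w) = -6w + 18, we get h''(1) = 12 > 0 ⇒ local minimum; h''(5) = -12 < 0 ⇒ local maximum.
The local minimum is h(1) = -8.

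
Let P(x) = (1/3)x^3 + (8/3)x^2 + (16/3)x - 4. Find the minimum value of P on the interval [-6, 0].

P'(x) = x^2 + (16/3)x + 16/3, which vanishes at x = -4 and x = -4/3.
Compare values at every candidate in [-6, 0]: P(-6) = -12, P(-4) = -4, P(-4/3) = -580/81, P(0) = -4.
Hence the absolute minimum is -12 at x = -6.

-12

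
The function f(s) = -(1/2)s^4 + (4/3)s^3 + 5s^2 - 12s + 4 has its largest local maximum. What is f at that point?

88/3

Critical points: f'(s) = -2s^3 + 4s^2 + 10s - 12 vanishes at s = -2, 1, 3.
Second-derivative test with f''(s) = -6s^2 + 8s + 10: f''(-2) = -30 < 0 ⇒ local maximum; f''(1) = 12 > 0 ⇒ local minimum; f''(3) = -20 < 0 ⇒ local maximum.
The largest local maximum is f(-2) = 88/3.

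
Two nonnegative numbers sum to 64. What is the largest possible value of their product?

With x + y = 64, the product is P(x) = x(64 − x).
P'(x) = 64 − 2x = 0 gives x = 32; P'' = −2 < 0, so this is the maximum.
P = 32·32 = 1024.

1024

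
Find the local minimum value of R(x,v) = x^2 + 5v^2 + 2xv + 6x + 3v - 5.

∂R/∂x = 2x + 2v + 6 = 0 and ∂R/∂v = 2x + 10v + 3 = 0, so (x, v) = (-27/8, 3/8).
The Hessian has R_{xx} = 2, R_{vv} = 10, R_{xv} = 2, giving D = 16 > 0 with R_{xx} > 0, so the point is a local minimum.
R(-27/8, 3/8) = -233/16.

-233/16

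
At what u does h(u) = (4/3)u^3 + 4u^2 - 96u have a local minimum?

4

Critical points: h'(u) = 4u^2 + 8u - 96 vanishes at u = -6, 4.
Second-derivative test with h''(u) = 8u + 8: h''(-6) = -40 < 0 ⇒ local maximum; h''(4) = 40 > 0 ⇒ local minimum.
Thus h has its local minimum at u = 4, with value -704/3.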